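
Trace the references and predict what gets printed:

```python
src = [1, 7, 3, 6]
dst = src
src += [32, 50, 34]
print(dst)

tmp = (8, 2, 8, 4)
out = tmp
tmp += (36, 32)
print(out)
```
[1, 7, 3, 6, 32, 50, 34]
(8, 2, 8, 4)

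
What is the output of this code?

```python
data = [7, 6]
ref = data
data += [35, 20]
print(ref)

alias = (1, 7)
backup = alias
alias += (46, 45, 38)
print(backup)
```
[7, 6, 35, 20]
(1, 7)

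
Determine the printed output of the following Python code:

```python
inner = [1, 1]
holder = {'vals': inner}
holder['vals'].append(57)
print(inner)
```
[1, 1, 57]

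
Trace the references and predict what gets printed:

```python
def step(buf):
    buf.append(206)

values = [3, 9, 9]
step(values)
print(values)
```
[3, 9, 9, 206]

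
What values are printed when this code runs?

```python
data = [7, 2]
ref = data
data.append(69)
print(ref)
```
[7, 2, 69]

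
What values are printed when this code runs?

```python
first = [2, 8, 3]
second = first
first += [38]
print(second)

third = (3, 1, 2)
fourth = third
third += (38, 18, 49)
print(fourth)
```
[2, 8, 3, 38]
(3, 1, 2)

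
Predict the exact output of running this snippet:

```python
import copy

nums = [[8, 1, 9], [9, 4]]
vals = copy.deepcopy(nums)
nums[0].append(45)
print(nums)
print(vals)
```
[[8, 1, 9, 45], [9, 4]]
[[8, 1, 9], [9, 4]]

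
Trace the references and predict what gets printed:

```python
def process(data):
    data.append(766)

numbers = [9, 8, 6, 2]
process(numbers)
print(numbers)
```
[9, 8, 6, 2, 766]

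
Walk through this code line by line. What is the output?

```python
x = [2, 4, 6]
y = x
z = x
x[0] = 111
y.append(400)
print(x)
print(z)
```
[111, 4, 6, 400]
[111, 4, 6, 400]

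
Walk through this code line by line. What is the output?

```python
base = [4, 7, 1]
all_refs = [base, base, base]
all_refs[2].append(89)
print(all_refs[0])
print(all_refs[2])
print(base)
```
[4, 7, 1, 89]
[4, 7, 1, 89]
[4, 7, 1, 89]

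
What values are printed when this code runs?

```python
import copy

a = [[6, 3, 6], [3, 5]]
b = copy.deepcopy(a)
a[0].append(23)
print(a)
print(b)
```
[[6, 3, 6, 23], [3, 5]]
[[6, 3, 6], [3, 5]]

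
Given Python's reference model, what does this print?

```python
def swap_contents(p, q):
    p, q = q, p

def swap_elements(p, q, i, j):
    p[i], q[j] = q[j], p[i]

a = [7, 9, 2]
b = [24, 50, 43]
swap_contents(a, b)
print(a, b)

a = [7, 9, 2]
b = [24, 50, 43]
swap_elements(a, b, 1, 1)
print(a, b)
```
[7, 9, 2] [24, 50, 43]
[7, 50, 2] [24, 9, 43]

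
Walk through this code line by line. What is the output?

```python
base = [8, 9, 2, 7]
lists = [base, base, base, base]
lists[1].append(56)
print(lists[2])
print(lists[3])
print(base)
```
[8, 9, 2, 7, 56]
[8, 9, 2, 7, 56]
[8, 9, 2, 7, 56]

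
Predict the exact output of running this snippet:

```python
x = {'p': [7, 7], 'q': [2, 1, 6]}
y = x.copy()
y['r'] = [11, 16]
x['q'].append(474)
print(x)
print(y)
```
{'p': [7, 7], 'q': [2, 1, 6, 474]}
{'p': [7, 7], 'q': [2, 1, 6, 474], 'r': [11, 16]}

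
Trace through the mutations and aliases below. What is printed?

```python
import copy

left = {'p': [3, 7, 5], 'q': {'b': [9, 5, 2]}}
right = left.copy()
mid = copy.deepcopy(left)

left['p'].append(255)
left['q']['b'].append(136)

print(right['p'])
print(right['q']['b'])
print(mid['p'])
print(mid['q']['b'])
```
[3, 7, 5, 255]
[9, 5, 2, 136]
[3, 7, 5]
[9, 5, 2]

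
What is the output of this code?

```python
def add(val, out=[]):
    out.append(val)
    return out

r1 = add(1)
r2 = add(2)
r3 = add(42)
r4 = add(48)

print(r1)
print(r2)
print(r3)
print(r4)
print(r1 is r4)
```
[1, 2, 42, 48]
[1, 2, 42, 48]
[1, 2, 42, 48]
[1, 2, 42, 48]
True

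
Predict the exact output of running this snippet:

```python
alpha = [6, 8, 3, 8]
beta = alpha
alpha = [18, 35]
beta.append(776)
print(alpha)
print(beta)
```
[18, 35]
[6, 8, 3, 8, 776]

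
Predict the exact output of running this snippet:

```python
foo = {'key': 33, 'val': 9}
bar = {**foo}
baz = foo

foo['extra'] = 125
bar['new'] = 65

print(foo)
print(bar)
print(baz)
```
{'key': 33, 'val': 9, 'extra': 125}
{'key': 33, 'val': 9, 'new': 65}
{'key': 33, 'val': 9, 'extra': 125}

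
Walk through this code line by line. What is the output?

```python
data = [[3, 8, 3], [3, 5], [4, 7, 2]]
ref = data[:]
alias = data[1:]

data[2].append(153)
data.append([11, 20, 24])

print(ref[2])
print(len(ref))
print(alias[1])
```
[4, 7, 2, 153]
3
[4, 7, 2, 153]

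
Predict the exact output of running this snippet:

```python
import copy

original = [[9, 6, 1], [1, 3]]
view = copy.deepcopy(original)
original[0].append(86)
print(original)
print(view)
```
[[9, 6, 1, 86], [1, 3]]
[[9, 6, 1], [1, 3]]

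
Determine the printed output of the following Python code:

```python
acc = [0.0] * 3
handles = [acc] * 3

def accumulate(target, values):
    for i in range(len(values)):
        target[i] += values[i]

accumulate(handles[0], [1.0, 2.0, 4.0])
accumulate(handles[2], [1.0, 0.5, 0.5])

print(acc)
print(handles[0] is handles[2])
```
[2.0, 2.5, 4.5]
True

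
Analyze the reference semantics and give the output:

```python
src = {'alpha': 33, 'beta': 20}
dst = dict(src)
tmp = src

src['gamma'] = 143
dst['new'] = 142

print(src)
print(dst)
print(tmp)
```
{'alpha': 33, 'beta': 20, 'gamma': 143}
{'alpha': 33, 'beta': 20, 'new': 142}
{'alpha': 33, 'beta': 20, 'gamma': 143}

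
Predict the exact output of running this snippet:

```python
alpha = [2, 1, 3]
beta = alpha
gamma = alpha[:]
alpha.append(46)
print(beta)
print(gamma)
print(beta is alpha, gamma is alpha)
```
[2, 1, 3, 46]
[2, 1, 3]
True False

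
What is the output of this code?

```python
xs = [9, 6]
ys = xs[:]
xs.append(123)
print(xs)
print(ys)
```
[9, 6, 123]
[9, 6]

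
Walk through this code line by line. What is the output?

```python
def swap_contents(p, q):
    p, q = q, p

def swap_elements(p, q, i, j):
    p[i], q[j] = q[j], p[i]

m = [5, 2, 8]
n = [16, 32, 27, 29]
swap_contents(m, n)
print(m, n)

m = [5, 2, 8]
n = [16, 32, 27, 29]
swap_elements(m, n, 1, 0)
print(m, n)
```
[5, 2, 8] [16, 32, 27, 29]
[5, 16, 8] [2, 32, 27, 29]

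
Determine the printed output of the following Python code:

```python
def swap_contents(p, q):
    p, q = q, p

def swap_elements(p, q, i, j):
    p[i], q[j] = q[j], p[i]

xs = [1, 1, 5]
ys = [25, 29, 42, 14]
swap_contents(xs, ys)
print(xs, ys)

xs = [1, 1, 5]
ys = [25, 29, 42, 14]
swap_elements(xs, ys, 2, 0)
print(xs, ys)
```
[1, 1, 5] [25, 29, 42, 14]
[1, 1, 25] [5, 29, 42, 14]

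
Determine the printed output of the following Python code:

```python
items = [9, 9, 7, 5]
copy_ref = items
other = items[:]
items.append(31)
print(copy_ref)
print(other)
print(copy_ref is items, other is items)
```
[9, 9, 7, 5, 31]
[9, 9, 7, 5]
True False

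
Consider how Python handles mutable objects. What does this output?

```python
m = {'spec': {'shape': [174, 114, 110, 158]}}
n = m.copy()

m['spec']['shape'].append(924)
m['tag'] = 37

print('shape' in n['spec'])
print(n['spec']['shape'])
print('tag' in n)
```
True
[174, 114, 110, 158, 924]
False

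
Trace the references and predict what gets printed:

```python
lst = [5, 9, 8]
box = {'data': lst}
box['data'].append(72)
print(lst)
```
[5, 9, 8, 72]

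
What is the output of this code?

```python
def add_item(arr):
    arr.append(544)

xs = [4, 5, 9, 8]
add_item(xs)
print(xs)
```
[4, 5, 9, 8, 544]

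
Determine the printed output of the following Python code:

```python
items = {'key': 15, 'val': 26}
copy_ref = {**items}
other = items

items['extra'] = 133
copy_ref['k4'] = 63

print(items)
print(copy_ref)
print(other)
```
{'key': 15, 'val': 26, 'extra': 133}
{'key': 15, 'val': 26, 'k4': 63}
{'key': 15, 'val': 26, 'extra': 133}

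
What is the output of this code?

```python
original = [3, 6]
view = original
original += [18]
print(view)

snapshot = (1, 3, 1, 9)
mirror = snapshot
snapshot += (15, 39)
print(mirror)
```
[3, 6, 18]
(1, 3, 1, 9)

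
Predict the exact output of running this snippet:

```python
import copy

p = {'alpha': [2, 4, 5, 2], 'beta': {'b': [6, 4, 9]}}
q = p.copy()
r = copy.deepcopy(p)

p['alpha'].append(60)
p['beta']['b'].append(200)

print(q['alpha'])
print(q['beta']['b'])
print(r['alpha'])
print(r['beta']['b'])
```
[2, 4, 5, 2, 60]
[6, 4, 9, 200]
[2, 4, 5, 2]
[6, 4, 9]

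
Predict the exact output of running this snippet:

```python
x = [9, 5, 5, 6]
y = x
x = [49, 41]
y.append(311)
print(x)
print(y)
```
[49, 41]
[9, 5, 5, 6, 311]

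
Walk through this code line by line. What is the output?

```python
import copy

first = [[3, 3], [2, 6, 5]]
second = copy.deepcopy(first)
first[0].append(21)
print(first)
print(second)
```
[[3, 3, 21], [2, 6, 5]]
[[3, 3], [2, 6, 5]]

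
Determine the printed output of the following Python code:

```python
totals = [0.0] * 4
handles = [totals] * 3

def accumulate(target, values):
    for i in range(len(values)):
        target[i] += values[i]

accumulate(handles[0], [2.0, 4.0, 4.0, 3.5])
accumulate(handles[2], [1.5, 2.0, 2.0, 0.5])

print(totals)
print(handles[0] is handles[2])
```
[3.5, 6.0, 6.0, 4.0]
True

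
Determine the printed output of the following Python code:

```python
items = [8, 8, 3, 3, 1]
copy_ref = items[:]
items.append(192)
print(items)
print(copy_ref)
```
[8, 8, 3, 3, 1, 192]
[8, 8, 3, 3, 1]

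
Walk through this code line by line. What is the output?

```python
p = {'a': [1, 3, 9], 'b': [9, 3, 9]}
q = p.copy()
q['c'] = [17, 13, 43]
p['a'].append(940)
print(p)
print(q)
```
{'a': [1, 3, 9, 940], 'b': [9, 3, 9]}
{'a': [1, 3, 9, 940], 'b': [9, 3, 9], 'c': [17, 13, 43]}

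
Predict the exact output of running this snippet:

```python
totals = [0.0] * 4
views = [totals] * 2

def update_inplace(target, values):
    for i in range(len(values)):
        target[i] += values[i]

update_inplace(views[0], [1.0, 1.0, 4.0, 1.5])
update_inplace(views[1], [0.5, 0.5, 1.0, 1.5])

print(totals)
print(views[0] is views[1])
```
[1.5, 1.5, 5.0, 3.0]
True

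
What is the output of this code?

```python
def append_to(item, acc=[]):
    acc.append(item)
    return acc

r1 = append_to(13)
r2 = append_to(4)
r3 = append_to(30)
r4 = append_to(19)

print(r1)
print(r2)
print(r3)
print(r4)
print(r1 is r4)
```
[13, 4, 30, 19]
[13, 4, 30, 19]
[13, 4, 30, 19]
[13, 4, 30, 19]
True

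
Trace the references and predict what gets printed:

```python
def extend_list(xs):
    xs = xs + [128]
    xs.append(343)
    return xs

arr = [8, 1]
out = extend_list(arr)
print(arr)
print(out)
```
[8, 1]
[8, 1, 128, 343]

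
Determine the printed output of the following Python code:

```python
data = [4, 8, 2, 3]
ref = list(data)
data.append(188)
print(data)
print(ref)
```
[4, 8, 2, 3, 188]
[4, 8, 2, 3]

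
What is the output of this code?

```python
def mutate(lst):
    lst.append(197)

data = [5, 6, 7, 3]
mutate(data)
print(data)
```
[5, 6, 7, 3, 197]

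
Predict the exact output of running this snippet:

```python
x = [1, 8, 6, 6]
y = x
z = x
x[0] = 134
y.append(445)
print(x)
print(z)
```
[134, 8, 6, 6, 445]
[134, 8, 6, 6, 445]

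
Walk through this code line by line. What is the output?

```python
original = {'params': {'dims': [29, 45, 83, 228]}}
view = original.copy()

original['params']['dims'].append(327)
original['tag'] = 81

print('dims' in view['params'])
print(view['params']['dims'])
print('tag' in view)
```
True
[29, 45, 83, 228, 327]
False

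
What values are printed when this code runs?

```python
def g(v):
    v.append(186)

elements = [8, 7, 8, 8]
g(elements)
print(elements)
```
[8, 7, 8, 8, 186]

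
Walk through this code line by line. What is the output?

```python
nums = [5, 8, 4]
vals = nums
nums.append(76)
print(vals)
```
[5, 8, 4, 76]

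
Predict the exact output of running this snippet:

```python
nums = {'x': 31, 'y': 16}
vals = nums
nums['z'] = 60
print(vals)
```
{'x': 31, 'y': 16, 'z': 60}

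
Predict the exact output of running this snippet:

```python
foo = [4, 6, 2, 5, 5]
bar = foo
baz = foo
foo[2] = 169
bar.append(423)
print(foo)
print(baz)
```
[4, 6, 169, 5, 5, 423]
[4, 6, 169, 5, 5, 423]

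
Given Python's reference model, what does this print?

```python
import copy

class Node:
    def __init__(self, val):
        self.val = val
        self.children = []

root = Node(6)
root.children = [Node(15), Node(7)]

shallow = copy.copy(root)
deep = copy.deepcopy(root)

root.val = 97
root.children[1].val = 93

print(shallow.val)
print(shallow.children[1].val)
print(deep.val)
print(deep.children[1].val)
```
6
93
6
7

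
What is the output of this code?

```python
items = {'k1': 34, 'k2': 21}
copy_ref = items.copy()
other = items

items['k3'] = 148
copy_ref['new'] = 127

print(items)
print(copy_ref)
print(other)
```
{'k1': 34, 'k2': 21, 'k3': 148}
{'k1': 34, 'k2': 21, 'new': 127}
{'k1': 34, 'k2': 21, 'k3': 148}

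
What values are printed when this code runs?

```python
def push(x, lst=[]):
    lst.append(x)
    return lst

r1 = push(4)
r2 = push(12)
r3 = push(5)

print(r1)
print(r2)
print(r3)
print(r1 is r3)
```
[4, 12, 5]
[4, 12, 5]
[4, 12, 5]
True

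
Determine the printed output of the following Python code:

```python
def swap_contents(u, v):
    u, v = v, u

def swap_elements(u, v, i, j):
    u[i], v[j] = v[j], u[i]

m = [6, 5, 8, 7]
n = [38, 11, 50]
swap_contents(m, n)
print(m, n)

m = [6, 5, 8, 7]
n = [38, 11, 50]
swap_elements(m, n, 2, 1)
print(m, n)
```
[6, 5, 8, 7] [38, 11, 50]
[6, 5, 11, 7] [38, 8, 50]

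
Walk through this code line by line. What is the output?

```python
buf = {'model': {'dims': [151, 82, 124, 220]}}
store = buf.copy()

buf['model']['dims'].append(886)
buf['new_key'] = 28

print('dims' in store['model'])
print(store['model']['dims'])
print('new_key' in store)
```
True
[151, 82, 124, 220, 886]
False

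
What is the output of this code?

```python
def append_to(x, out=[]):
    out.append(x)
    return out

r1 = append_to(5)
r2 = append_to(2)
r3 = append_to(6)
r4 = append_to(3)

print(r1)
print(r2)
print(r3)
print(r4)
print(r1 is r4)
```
[5, 2, 6, 3]
[5, 2, 6, 3]
[5, 2, 6, 3]
[5, 2, 6, 3]
True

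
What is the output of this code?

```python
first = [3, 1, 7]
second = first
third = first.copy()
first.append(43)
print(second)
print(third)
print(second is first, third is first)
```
[3, 1, 7, 43]
[3, 1, 7]
True False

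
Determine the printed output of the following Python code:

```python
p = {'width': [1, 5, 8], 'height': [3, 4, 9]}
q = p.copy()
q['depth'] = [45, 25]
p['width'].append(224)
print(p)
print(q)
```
{'width': [1, 5, 8, 224], 'height': [3, 4, 9]}
{'width': [1, 5, 8, 224], 'height': [3, 4, 9], 'depth': [45, 25]}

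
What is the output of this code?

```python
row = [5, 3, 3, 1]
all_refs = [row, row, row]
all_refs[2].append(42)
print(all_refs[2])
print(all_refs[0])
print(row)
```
[5, 3, 3, 1, 42]
[5, 3, 3, 1, 42]
[5, 3, 3, 1, 42]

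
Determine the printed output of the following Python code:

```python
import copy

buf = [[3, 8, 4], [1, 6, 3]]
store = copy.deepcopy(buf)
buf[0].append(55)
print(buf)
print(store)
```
[[3, 8, 4, 55], [1, 6, 3]]
[[3, 8, 4], [1, 6, 3]]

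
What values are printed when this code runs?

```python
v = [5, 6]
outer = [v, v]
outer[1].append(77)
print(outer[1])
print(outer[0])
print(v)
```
[5, 6, 77]
[5, 6, 77]
[5, 6, 77]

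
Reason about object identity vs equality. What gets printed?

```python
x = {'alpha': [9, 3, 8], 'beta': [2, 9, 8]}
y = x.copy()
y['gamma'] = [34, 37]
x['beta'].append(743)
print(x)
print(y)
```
{'alpha': [9, 3, 8], 'beta': [2, 9, 8, 743]}
{'alpha': [9, 3, 8], 'beta': [2, 9, 8, 743], 'gamma': [34, 37]}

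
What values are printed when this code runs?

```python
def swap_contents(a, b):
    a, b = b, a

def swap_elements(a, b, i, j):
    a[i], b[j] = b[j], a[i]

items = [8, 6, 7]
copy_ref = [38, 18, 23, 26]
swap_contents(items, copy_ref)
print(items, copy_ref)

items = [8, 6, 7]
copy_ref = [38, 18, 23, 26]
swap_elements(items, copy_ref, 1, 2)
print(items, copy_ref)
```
[8, 6, 7] [38, 18, 23, 26]
[8, 23, 7] [38, 18, 6, 26]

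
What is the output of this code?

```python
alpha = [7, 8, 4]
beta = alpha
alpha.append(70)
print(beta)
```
[7, 8, 4, 70]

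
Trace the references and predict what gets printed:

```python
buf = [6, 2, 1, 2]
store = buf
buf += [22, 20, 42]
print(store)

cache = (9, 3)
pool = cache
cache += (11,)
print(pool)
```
[6, 2, 1, 2, 22, 20, 42]
(9, 3)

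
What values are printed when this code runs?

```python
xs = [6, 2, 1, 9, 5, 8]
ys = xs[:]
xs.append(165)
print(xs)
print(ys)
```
[6, 2, 1, 9, 5, 8, 165]
[6, 2, 1, 9, 5, 8]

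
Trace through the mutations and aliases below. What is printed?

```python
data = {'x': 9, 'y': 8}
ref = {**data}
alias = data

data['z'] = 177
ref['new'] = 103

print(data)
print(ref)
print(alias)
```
{'x': 9, 'y': 8, 'z': 177}
{'x': 9, 'y': 8, 'new': 103}
{'x': 9, 'y': 8, 'z': 177}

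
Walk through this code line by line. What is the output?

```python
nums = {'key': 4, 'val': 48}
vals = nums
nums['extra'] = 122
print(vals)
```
{'key': 4, 'val': 48, 'extra': 122}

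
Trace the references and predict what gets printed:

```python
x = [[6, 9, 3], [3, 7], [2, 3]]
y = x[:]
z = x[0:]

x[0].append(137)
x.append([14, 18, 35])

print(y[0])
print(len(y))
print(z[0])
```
[6, 9, 3, 137]
3
[6, 9, 3, 137]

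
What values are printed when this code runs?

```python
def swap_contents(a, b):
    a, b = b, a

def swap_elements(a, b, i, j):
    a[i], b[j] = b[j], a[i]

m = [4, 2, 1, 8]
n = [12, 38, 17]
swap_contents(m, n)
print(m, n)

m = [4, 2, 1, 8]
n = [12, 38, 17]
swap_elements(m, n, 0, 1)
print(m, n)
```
[4, 2, 1, 8] [12, 38, 17]
[38, 2, 1, 8] [12, 4, 17]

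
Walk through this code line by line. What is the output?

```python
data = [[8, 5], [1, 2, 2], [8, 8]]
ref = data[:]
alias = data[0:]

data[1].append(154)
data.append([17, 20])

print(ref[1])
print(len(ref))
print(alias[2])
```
[1, 2, 2, 154]
3
[8, 8]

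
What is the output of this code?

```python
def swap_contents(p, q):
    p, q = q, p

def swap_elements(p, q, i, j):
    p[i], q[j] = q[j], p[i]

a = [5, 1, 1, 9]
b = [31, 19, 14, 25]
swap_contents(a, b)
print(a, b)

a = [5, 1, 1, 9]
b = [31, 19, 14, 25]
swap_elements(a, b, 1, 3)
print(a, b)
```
[5, 1, 1, 9] [31, 19, 14, 25]
[5, 25, 1, 9] [31, 19, 14, 1]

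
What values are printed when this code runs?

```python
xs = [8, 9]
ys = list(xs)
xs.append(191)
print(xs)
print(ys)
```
[8, 9, 191]
[8, 9]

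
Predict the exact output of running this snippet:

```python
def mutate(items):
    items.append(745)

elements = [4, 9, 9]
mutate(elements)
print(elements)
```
[4, 9, 9, 745]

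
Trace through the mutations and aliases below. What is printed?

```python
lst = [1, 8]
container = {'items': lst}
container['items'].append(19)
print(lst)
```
[1, 8, 19]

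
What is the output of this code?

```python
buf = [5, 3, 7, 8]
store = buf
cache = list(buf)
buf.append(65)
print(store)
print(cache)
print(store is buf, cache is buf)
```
[5, 3, 7, 8, 65]
[5, 3, 7, 8]
True False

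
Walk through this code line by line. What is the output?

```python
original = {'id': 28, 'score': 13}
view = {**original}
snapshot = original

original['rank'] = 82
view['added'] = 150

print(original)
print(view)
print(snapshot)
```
{'id': 28, 'score': 13, 'rank': 82}
{'id': 28, 'score': 13, 'added': 150}
{'id': 28, 'score': 13, 'rank': 82}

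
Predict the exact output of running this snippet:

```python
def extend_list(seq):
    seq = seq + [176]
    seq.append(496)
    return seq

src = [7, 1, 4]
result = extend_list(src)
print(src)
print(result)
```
[7, 1, 4]
[7, 1, 4, 176, 496]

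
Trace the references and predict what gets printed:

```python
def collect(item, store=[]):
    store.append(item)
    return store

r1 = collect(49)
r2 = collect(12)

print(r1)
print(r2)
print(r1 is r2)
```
[49, 12]
[49, 12]
True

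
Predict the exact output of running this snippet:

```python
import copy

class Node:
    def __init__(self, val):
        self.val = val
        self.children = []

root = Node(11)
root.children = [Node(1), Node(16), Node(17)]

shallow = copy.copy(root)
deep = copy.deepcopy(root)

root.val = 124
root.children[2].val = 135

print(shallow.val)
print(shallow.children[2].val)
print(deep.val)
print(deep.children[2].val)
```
11
135
11
17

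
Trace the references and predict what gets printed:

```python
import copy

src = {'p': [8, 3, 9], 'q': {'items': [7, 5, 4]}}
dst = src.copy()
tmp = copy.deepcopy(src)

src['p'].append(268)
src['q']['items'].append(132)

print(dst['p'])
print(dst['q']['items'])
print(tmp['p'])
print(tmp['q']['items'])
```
[8, 3, 9, 268]
[7, 5, 4, 132]
[8, 3, 9]
[7, 5, 4]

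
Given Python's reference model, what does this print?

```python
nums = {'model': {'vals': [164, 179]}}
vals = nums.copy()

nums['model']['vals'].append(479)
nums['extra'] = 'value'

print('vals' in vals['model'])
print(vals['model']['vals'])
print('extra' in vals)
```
True
[164, 179, 479]
False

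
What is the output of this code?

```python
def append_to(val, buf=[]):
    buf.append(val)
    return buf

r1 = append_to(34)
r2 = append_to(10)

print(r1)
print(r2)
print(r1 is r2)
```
[34, 10]
[34, 10]
True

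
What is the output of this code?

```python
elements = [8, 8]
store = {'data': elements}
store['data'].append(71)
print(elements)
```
[8, 8, 71]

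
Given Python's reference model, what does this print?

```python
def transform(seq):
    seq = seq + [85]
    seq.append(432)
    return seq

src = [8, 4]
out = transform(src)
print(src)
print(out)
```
[8, 4]
[8, 4, 85, 432]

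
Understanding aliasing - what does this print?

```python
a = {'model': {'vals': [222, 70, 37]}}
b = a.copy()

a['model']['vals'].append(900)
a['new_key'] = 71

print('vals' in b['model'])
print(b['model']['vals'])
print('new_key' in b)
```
True
[222, 70, 37, 900]
False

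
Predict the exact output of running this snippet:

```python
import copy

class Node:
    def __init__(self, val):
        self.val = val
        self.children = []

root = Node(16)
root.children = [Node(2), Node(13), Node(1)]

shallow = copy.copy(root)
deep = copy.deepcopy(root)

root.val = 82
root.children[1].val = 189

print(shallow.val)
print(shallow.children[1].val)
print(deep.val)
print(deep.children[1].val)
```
16
189
16
13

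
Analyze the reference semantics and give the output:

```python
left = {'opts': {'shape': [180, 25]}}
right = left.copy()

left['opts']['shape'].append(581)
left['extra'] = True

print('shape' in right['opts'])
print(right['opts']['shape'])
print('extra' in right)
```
True
[180, 25, 581]
False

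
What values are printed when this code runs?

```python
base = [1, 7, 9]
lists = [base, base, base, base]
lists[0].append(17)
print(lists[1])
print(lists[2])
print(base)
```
[1, 7, 9, 17]
[1, 7, 9, 17]
[1, 7, 9, 17]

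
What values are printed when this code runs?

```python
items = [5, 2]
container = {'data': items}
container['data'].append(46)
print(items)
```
[5, 2, 46]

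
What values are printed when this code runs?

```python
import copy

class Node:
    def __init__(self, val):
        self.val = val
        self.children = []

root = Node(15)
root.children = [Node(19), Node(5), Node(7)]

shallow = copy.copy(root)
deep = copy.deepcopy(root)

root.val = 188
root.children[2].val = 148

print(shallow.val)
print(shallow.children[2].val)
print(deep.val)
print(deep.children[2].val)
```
15
148
15
7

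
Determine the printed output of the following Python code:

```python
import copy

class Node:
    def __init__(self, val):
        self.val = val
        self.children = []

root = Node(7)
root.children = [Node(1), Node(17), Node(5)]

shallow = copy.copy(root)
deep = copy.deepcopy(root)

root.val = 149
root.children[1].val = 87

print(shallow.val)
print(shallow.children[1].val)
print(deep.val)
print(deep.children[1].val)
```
7
87
7
17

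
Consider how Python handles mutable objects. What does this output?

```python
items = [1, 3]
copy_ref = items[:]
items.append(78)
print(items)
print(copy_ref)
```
[1, 3, 78]
[1, 3]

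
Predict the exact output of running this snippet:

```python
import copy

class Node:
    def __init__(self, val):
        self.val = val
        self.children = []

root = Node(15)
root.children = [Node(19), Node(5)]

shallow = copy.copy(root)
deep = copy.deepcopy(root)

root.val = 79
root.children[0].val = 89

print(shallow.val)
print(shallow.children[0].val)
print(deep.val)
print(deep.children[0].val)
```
15
89
15
19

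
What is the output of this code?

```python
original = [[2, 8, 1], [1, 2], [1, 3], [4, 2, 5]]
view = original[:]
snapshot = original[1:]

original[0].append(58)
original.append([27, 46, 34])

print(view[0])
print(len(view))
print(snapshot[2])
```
[2, 8, 1, 58]
4
[4, 2, 5]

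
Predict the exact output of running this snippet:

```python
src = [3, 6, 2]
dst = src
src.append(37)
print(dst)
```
[3, 6, 2, 37]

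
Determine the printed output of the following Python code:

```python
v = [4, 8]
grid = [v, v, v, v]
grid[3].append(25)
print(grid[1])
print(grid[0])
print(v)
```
[4, 8, 25]
[4, 8, 25]
[4, 8, 25]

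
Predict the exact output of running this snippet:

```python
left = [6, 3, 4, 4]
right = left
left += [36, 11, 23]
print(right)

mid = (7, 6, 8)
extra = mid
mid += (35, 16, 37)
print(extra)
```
[6, 3, 4, 4, 36, 11, 23]
(7, 6, 8)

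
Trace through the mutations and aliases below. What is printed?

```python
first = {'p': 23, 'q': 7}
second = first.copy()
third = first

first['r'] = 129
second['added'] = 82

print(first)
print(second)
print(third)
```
{'p': 23, 'q': 7, 'r': 129}
{'p': 23, 'q': 7, 'added': 82}
{'p': 23, 'q': 7, 'r': 129}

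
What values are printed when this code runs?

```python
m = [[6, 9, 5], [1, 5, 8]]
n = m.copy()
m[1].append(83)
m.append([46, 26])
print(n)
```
[[6, 9, 5], [1, 5, 8, 83]]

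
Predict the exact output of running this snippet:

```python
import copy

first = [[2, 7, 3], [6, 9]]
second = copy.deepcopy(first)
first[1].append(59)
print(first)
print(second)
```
[[2, 7, 3], [6, 9, 59]]
[[2, 7, 3], [6, 9]]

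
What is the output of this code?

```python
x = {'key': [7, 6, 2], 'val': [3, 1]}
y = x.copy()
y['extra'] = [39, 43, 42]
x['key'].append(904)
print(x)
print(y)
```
{'key': [7, 6, 2, 904], 'val': [3, 1]}
{'key': [7, 6, 2, 904], 'val': [3, 1], 'extra': [39, 43, 42]}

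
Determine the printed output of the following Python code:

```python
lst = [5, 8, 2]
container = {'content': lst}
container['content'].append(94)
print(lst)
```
[5, 8, 2, 94]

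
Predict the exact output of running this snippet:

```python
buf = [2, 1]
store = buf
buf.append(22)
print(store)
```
[2, 1, 22]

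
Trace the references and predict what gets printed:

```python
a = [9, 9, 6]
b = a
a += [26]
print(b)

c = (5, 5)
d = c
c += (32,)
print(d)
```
[9, 9, 6, 26]
(5, 5)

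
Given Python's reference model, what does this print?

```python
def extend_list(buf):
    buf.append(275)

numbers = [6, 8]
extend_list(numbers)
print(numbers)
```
[6, 8, 275]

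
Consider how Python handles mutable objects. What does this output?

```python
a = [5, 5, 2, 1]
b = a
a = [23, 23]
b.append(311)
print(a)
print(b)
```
[23, 23]
[5, 5, 2, 1, 311]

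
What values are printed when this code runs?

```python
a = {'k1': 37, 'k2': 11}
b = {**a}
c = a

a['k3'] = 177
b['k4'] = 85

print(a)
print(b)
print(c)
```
{'k1': 37, 'k2': 11, 'k3': 177}
{'k1': 37, 'k2': 11, 'k4': 85}
{'k1': 37, 'k2': 11, 'k3': 177}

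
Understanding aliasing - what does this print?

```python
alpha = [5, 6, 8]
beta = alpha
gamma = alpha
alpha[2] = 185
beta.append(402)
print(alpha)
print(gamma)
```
[5, 6, 185, 402]
[5, 6, 185, 402]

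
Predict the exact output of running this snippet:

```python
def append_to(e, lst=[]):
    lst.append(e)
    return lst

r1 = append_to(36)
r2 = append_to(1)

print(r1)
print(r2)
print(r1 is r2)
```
[36, 1]
[36, 1]
True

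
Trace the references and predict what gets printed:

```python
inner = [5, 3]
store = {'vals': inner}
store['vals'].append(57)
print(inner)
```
[5, 3, 57]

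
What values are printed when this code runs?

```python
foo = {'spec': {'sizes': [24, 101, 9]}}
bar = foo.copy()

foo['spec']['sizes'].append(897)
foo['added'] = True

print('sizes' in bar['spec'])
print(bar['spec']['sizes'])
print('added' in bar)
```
True
[24, 101, 9, 897]
False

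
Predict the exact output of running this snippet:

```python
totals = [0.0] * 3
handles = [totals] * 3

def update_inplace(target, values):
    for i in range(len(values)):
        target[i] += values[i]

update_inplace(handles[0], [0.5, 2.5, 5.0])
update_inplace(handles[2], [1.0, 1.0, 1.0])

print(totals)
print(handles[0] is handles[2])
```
[1.5, 3.5, 6.0]
True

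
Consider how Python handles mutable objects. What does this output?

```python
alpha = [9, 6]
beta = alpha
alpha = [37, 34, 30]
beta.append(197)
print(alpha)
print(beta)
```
[37, 34, 30]
[9, 6, 197]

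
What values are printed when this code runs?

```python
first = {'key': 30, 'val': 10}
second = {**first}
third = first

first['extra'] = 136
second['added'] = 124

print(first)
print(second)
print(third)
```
{'key': 30, 'val': 10, 'extra': 136}
{'key': 30, 'val': 10, 'added': 124}
{'key': 30, 'val': 10, 'extra': 136}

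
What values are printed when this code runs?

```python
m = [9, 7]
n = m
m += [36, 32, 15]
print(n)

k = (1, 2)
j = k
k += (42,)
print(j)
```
[9, 7, 36, 32, 15]
(1, 2)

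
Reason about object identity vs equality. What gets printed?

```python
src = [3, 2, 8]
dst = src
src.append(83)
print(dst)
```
[3, 2, 8, 83]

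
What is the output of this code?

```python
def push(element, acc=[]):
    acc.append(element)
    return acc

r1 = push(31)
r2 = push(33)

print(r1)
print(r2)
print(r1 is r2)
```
[31, 33]
[31, 33]
True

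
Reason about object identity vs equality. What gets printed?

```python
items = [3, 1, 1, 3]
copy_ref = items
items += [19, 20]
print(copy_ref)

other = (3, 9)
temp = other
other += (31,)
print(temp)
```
[3, 1, 1, 3, 19, 20]
(3, 9)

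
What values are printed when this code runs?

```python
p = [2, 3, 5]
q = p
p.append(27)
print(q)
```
[2, 3, 5, 27]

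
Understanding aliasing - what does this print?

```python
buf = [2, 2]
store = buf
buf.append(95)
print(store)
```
[2, 2, 95]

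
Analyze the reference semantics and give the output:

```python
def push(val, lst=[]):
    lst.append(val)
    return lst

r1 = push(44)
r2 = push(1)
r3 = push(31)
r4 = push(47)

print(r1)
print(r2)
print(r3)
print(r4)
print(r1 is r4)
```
[44, 1, 31, 47]
[44, 1, 31, 47]
[44, 1, 31, 47]
[44, 1, 31, 47]
True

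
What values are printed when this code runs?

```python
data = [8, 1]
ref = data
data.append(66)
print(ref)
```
[8, 1, 66]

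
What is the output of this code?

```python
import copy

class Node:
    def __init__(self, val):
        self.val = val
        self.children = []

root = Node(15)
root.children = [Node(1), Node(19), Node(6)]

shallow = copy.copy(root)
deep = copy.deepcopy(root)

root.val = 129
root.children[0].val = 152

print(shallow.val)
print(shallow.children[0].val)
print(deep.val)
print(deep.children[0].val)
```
15
152
15
1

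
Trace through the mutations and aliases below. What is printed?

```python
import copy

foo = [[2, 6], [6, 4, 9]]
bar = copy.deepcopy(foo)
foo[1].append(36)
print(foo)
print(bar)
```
[[2, 6], [6, 4, 9, 36]]
[[2, 6], [6, 4, 9]]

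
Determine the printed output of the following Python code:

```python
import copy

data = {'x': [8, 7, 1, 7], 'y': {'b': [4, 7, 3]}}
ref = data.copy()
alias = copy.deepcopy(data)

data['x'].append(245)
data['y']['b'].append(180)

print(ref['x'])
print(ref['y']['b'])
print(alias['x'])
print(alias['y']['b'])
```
[8, 7, 1, 7, 245]
[4, 7, 3, 180]
[8, 7, 1, 7]
[4, 7, 3]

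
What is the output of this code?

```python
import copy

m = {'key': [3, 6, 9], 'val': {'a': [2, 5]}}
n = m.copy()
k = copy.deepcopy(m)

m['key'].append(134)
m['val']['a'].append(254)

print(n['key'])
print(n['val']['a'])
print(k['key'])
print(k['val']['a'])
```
[3, 6, 9, 134]
[2, 5, 254]
[3, 6, 9]
[2, 5]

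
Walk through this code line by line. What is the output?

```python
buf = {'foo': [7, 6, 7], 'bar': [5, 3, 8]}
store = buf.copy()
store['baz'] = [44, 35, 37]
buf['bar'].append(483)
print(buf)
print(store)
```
{'foo': [7, 6, 7], 'bar': [5, 3, 8, 483]}
{'foo': [7, 6, 7], 'bar': [5, 3, 8, 483], 'baz': [44, 35, 37]}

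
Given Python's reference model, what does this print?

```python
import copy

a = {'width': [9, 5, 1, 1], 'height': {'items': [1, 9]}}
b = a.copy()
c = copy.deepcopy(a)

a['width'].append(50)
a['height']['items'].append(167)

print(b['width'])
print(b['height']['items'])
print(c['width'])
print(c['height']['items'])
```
[9, 5, 1, 1, 50]
[1, 9, 167]
[9, 5, 1, 1]
[1, 9]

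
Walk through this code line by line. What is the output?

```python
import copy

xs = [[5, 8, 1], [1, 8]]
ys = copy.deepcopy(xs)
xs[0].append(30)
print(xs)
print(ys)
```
[[5, 8, 1, 30], [1, 8]]
[[5, 8, 1], [1, 8]]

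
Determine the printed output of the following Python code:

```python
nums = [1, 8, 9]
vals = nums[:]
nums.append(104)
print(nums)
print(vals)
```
[1, 8, 9, 104]
[1, 8, 9]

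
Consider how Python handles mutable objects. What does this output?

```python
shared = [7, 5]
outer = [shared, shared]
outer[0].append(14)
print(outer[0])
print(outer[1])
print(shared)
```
[7, 5, 14]
[7, 5, 14]
[7, 5, 14]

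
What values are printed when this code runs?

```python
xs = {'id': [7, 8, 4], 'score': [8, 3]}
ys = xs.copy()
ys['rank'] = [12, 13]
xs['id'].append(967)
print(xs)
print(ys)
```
{'id': [7, 8, 4, 967], 'score': [8, 3]}
{'id': [7, 8, 4, 967], 'score': [8, 3], 'rank': [12, 13]}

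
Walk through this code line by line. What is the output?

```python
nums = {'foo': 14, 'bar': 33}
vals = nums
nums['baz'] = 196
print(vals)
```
{'foo': 14, 'bar': 33, 'baz': 196}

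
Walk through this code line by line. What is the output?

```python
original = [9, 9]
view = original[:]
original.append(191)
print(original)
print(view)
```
[9, 9, 191]
[9, 9]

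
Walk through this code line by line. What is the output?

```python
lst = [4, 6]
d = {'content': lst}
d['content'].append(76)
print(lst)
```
[4, 6, 76]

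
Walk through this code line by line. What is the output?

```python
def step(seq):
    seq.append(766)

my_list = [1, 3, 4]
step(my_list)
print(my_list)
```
[1, 3, 4, 766]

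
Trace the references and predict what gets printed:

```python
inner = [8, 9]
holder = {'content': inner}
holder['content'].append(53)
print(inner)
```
[8, 9, 53]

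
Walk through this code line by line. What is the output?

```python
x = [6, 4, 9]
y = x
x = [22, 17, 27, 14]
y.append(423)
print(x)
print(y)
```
[22, 17, 27, 14]
[6, 4, 9, 423]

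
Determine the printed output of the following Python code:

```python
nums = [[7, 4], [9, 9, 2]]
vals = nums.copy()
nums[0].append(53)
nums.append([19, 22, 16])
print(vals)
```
[[7, 4, 53], [9, 9, 2]]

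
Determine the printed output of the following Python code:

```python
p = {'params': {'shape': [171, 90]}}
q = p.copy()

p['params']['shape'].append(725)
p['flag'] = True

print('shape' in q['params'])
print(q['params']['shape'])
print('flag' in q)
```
True
[171, 90, 725]
False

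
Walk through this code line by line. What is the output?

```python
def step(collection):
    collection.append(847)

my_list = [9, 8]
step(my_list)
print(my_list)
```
[9, 8, 847]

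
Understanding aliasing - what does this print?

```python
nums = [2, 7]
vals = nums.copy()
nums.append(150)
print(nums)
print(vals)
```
[2, 7, 150]
[2, 7]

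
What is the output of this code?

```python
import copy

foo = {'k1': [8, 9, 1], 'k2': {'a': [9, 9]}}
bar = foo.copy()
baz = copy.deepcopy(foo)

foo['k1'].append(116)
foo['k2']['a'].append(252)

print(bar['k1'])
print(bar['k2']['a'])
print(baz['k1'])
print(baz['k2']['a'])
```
[8, 9, 1, 116]
[9, 9, 252]
[8, 9, 1]
[9, 9]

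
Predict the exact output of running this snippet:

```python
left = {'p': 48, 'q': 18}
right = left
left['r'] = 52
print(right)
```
{'p': 48, 'q': 18, 'r': 52}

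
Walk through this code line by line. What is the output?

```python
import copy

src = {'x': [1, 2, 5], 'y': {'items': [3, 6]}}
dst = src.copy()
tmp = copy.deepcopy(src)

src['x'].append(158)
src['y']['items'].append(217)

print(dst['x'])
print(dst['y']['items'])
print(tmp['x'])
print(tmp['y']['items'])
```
[1, 2, 5, 158]
[3, 6, 217]
[1, 2, 5]
[3, 6]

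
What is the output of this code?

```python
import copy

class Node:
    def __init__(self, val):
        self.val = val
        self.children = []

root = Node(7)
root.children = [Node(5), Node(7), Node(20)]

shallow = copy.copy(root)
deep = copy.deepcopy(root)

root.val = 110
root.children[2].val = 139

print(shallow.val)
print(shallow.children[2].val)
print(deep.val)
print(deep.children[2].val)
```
7
139
7
20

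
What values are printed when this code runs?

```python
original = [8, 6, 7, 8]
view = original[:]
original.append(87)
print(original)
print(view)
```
[8, 6, 7, 8, 87]
[8, 6, 7, 8]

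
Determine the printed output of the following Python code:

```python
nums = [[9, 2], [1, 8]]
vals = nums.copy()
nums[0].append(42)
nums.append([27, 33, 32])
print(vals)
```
[[9, 2, 42], [1, 8]]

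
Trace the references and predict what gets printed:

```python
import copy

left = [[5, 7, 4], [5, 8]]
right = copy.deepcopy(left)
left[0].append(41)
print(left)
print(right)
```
[[5, 7, 4, 41], [5, 8]]
[[5, 7, 4], [5, 8]]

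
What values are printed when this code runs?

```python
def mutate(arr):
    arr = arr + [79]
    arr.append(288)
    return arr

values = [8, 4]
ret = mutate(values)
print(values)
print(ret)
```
[8, 4]
[8, 4, 79, 288]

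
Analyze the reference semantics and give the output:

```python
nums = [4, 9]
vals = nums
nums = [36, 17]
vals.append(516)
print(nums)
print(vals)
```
[36, 17]
[4, 9, 516]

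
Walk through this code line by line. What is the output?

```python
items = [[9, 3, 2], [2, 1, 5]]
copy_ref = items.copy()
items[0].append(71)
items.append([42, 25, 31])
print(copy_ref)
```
[[9, 3, 2, 71], [2, 1, 5]]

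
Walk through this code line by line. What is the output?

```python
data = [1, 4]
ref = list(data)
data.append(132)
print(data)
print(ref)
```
[1, 4, 132]
[1, 4]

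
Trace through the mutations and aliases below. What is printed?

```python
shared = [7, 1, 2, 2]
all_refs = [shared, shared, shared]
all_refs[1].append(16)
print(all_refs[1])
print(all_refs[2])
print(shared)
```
[7, 1, 2, 2, 16]
[7, 1, 2, 2, 16]
[7, 1, 2, 2, 16]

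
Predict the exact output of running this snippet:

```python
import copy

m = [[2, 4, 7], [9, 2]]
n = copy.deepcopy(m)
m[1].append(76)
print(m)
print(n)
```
[[2, 4, 7], [9, 2, 76]]
[[2, 4, 7], [9, 2]]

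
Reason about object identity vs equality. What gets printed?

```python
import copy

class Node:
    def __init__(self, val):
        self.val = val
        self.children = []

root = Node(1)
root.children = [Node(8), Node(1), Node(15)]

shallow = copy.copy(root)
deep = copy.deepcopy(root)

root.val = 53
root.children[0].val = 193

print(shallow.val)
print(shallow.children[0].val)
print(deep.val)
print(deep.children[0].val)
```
1
193
1
8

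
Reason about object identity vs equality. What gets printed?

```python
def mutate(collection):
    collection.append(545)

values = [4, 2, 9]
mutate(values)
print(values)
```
[4, 2, 9, 545]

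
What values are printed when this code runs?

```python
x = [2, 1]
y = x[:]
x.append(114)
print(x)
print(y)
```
[2, 1, 114]
[2, 1]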